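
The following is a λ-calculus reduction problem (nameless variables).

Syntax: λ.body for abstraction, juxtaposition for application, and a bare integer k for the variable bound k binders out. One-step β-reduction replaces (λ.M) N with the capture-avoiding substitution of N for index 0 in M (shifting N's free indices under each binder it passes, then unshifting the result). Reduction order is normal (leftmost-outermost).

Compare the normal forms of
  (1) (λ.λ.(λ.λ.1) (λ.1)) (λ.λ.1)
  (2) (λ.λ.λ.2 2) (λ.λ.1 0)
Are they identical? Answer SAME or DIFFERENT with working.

Answer: DIFFERENT — A ⇓ λ.λ.λ.2, B ⇓ λ.λ.λ.λ.1 0

Derivation:
Term A:
  start: (λ.λ.(λ.λ.1) (λ.1)) (λ.λ.1)
  [1] λ.(λ.λ.1) (λ.1)
  [2] λ.λ.λ.2

Term B:
  start: (λ.λ.λ.2 2) (λ.λ.1 0)
  [1] λ.λ.(λ.λ.1 0) (λ.λ.1 0)
  [2] λ.λ.λ.(λ.λ.1 0) 0
  [3] λ.λ.λ.λ.1 0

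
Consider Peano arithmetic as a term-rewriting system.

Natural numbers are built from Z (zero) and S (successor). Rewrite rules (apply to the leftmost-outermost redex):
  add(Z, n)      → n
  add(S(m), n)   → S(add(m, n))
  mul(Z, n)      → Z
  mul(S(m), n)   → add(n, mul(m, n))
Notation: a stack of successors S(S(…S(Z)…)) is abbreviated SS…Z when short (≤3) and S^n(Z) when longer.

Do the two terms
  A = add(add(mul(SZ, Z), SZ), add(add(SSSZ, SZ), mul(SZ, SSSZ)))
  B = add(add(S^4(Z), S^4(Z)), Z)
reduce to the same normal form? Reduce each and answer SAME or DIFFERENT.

Term A:
  start: add(add(mul(SZ, Z), SZ), add(add(SSSZ, SZ), mul(SZ, SSSZ)))
  step 1: add(add(add(Z, mul(Z, Z)), SZ), add(add(SSSZ, SZ), mul(SZ, SSSZ)))
  step 2: add(add(mul(Z, Z), SZ), add(add(SSSZ, SZ), mul(SZ, SSSZ)))
  step 3: add(add(Z, SZ), add(add(SSSZ, SZ), mul(SZ, SSSZ)))
  step 4: add(SZ, add(add(SSSZ, SZ), mul(SZ, SSSZ)))
  step 5: S(add(Z, add(add(SSSZ, SZ), mul(SZ, SSSZ))))
  step 6: S(add(add(SSSZ, SZ), mul(SZ, SSSZ)))
  step 7: S(add(S(add(SSZ, SZ)), mul(SZ, SSSZ)))
  step 8: S(S(add(add(SSZ, SZ), mul(SZ, SSSZ))))
  step 9: S(S(add(S(add(SZ, SZ)), mul(SZ, SSSZ))))
  step 10: S(S(S(add(add(SZ, SZ), mul(SZ, SSSZ)))))
  step 11: S(S(S(add(S(add(Z, SZ)), mul(SZ, SSSZ)))))
  step 12: S(S(S(S(add(add(Z, SZ), mul(SZ, SSSZ))))))
  step 13: S(S(S(S(add(SZ, mul(SZ, SSSZ))))))
  step 14: S(S(S(S(S(add(Z, mul(SZ, SSSZ)))))))
  step 15: S(S(S(S(S(mul(SZ, SSSZ))))))
  step 16: S(S(S(S(S(add(SSSZ, mul(Z, SSSZ)))))))
  step 17: S(S(S(S(S(S(add(SSZ, mul(Z, SSSZ))))))))
  step 18: S(S(S(S(S(S(S(add(SZ, mul(Z, SSSZ)))))))))
  step 19: S(S(S(S(S(S(S(S(add(Z, mul(Z, SSSZ))))))))))
  step 20: S(S(S(S(S(S(S(S(mul(Z, SSSZ)))))))))
  step 21: S^8(Z)

Term B:
  start: add(add(S^4(Z), S^4(Z)), Z)
  step 1: add(S(add(SSSZ, S^4(Z))), Z)
  step 2: S(add(add(SSSZ, S^4(Z)), Z))
  step 3: S(add(S(add(SSZ, S^4(Z))), Z))
  step 4: S(S(add(add(SSZ, S^4(Z)), Z)))
  step 5: S(S(add(S(add(SZ, S^4(Z))), Z)))
  step 6: S(S(S(add(add(SZ, S^4(Z)), Z))))
  step 7: S(S(S(add(S(add(Z, S^4(Z))), Z))))
  step 8: S(S(S(S(add(add(Z, S^4(Z)), Z)))))
  step 9: S(S(S(S(add(S^4(Z), Z)))))
  step 10: S(S(S(S(S(add(SSSZ, Z))))))
  step 11: S(S(S(S(S(S(add(SSZ, Z)))))))
  step 12: S(S(S(S(S(S(S(add(SZ, Z))))))))
  step 13: S(S(S(S(S(S(S(S(add(Z, Z)))))))))
  step 14: S^8(Z)

Answer: SAME — A ⇓ S^8(Z), B ⇓ S^8(Z)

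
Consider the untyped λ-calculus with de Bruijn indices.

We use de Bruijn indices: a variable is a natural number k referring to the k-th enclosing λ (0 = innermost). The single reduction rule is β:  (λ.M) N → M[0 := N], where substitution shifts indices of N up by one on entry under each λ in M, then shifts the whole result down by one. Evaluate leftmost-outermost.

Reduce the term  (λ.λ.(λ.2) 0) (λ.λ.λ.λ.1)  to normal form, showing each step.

Answer: normal form = λ.λ.λ.λ.λ.1  (in 2 steps)

Reduction:
  start: (λ.λ.(λ.2) 0) (λ.λ.λ.λ.1)
  [1] λ.(λ.λ.λ.λ.λ.1) 0
  [2] λ.λ.λ.λ.λ.1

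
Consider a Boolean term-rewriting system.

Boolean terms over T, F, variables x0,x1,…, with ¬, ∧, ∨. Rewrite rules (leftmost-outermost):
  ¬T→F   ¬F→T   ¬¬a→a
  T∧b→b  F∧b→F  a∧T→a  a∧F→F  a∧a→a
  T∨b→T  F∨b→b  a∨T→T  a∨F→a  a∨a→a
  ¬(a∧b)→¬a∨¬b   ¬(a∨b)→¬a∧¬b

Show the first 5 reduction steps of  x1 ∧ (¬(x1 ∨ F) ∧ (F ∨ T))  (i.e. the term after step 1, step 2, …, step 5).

  start: x1 ∧ (¬(x1 ∨ F) ∧ (F ∨ T))
  step 1: x1 ∧ ((¬x1 ∧ ¬F) ∧ (F ∨ T))
  step 2: x1 ∧ ((¬x1 ∧ T) ∧ (F ∨ T))
  step 3: x1 ∧ (¬x1 ∧ (F ∨ T))
  step 4: x1 ∧ (¬x1 ∧ T)
  step 5: x1 ∧ ¬x1

Answer: after 5 steps: x1 ∧ ¬x1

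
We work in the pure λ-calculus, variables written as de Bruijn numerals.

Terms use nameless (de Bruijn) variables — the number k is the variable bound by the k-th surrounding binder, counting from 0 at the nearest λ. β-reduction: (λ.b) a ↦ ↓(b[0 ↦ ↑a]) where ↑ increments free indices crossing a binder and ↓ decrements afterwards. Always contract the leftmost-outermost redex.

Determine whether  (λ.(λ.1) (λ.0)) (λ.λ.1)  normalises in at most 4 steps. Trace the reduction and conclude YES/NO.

  start: (λ.(λ.1) (λ.0)) (λ.λ.1)
  step 1: (λ.λ.λ.1) (λ.0)
  step 2: λ.λ.1

Answer: YES — reaches normal form λ.λ.1 in 2 ≤ 4 steps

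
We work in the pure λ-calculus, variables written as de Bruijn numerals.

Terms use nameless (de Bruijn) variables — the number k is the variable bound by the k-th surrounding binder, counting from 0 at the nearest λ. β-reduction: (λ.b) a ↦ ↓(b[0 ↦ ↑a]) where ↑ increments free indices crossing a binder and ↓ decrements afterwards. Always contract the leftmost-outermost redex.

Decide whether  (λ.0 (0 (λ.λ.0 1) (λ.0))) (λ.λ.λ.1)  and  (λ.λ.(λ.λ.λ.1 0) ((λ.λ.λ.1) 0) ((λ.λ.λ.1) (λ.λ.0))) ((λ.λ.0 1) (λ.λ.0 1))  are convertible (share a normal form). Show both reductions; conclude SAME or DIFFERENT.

Answer: DIFFERENT — A ⇓ λ.λ.1, B ⇓ λ.λ.λ.1

Reduction:
Term A:
  start: (λ.0 (0 (λ.λ.0 1) (λ.0))) (λ.λ.λ.1)
  step 1: (λ.λ.λ.1) ((λ.λ.λ.1) (λ.λ.0 1) (λ.0))
  step 2: λ.λ.1

Term B:
  start: (λ.λ.(λ.λ.λ.1 0) ((λ.λ.λ.1) 0) ((λ.λ.λ.1) (λ.λ.0))) ((λ.λ.0 1) (λ.λ.0 1))
  step 1: λ.(λ.λ.λ.1 0) ((λ.λ.λ.1) 0) ((λ.λ.λ.1) (λ.λ.0))
  step 2: λ.(λ.λ.1 0) ((λ.λ.λ.1) (λ.λ.0))
  step 3: λ.λ.(λ.λ.λ.1) (λ.λ.0) 0
  step 4: λ.λ.(λ.λ.1) 0
  step 5: λ.λ.λ.1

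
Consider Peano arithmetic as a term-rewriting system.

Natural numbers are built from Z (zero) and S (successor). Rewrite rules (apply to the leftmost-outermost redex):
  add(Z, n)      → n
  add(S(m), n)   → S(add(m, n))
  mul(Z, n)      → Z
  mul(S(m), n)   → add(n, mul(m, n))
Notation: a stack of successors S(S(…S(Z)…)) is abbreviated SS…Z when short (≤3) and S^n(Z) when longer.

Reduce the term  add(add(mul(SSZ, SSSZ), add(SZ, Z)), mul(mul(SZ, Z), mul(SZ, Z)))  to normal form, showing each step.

  start: add(add(mul(SSZ, SSSZ), add(SZ, Z)), mul(mul(SZ, Z), mul(SZ, Z)))
  →1  add(add(add(SSSZ, mul(SZ, SSSZ)), add(SZ, Z)), mul(mul(SZ, Z), mul(SZ, Z)))
  →2  add(add(S(add(SSZ, mul(SZ, SSSZ))), add(SZ, Z)), mul(mul(SZ, Z), mul(SZ, Z)))
  →3  add(S(add(add(SSZ, mul(SZ, SSSZ)), add(SZ, Z))), mul(mul(SZ, Z), mul(SZ, Z)))
  →4  S(add(add(add(SSZ, mul(SZ, SSSZ)), add(SZ, Z)), mul(mul(SZ, Z), mul(SZ, Z))))
  →5  S(add(add(S(add(SZ, mul(SZ, SSSZ))), add(SZ, Z)), mul(mul(SZ, Z), mul(SZ, Z))))
  →6  S(add(S(add(add(SZ, mul(SZ, SSSZ)), add(SZ, Z))), mul(mul(SZ, Z), mul(SZ, Z))))
  →7  S(S(add(add(add(SZ, mul(SZ, SSSZ)), add(SZ, Z)), mul(mul(SZ, Z), mul(SZ, Z)))))
  →8  S(S(add(add(S(add(Z, mul(SZ, SSSZ))), add(SZ, Z)), mul(mul(SZ, Z), mul(SZ, Z)))))
  →9  S(S(add(S(add(add(Z, mul(SZ, SSSZ)), add(SZ, Z))), mul(mul(SZ, Z), mul(SZ, Z)))))
  →10  S(S(S(add(add(add(Z, mul(SZ, SSSZ)), add(SZ, Z)), mul(mul(SZ, Z), mul(SZ, Z))))))
  →11  S(S(S(add(add(mul(SZ, SSSZ), add(SZ, Z)), mul(mul(SZ, Z), mul(SZ, Z))))))
  →12  S(S(S(add(add(add(SSSZ, mul(Z, SSSZ)), add(SZ, Z)), mul(mul(SZ, Z), mul(SZ, Z))))))
  →13  S(S(S(add(add(S(add(SSZ, mul(Z, SSSZ))), add(SZ, Z)), mul(mul(SZ, Z), mul(SZ, Z))))))
  →14  S(S(S(add(S(add(add(SSZ, mul(Z, SSSZ)), add(SZ, Z))), mul(mul(SZ, Z), mul(SZ, Z))))))
  →15  S(S(S(S(add(add(add(SSZ, mul(Z, SSSZ)), add(SZ, Z)), mul(mul(SZ, Z), mul(SZ, Z)))))))
  →16  S(S(S(S(add(add(S(add(SZ, mul(Z, SSSZ))), add(SZ, Z)), mul(mul(SZ, Z), mul(SZ, Z)))))))
  →17  S(S(S(S(add(S(add(add(SZ, mul(Z, SSSZ)), add(SZ, Z))), mul(mul(SZ, Z), mul(SZ, Z)))))))
  →18  S(S(S(S(S(add(add(add(SZ, mul(Z, SSSZ)), add(SZ, Z)), mul(mul(SZ, Z), mul(SZ, Z))))))))
  →19  S(S(S(S(S(add(add(S(add(Z, mul(Z, SSSZ))), add(SZ, Z)), mul(mul(SZ, Z), mul(SZ, Z))))))))
  →20  S(S(S(S(S(add(S(add(add(Z, mul(Z, SSSZ)), add(SZ, Z))), mul(mul(SZ, Z), mul(SZ, Z))))))))
  →21  S(S(S(S(S(S(add(add(add(Z, mul(Z, SSSZ)), add(SZ, Z)), mul(mul(SZ, Z), mul(SZ, Z)))))))))
  →22  S(S(S(S(S(S(add(add(mul(Z, SSSZ), add(SZ, Z)), mul(mul(SZ, Z), mul(SZ, Z)))))))))
  →23  S(S(S(S(S(S(add(add(Z, add(SZ, Z)), mul(mul(SZ, Z), mul(SZ, Z)))))))))
  →24  S(S(S(S(S(S(add(add(SZ, Z), mul(mul(SZ, Z), mul(SZ, Z)))))))))
  →25  S(S(S(S(S(S(add(S(add(Z, Z)), mul(mul(SZ, Z), mul(SZ, Z)))))))))
  →26  S(S(S(S(S(S(S(add(add(Z, Z), mul(mul(SZ, Z), mul(SZ, Z))))))))))
  →27  S(S(S(S(S(S(S(add(Z, mul(mul(SZ, Z), mul(SZ, Z))))))))))
  →28  S(S(S(S(S(S(S(mul(mul(SZ, Z), mul(SZ, Z)))))))))
  →29  S(S(S(S(S(S(S(mul(add(Z, mul(Z, Z)), mul(SZ, Z)))))))))
  →30  S(S(S(S(S(S(S(mul(mul(Z, Z), mul(SZ, Z)))))))))
  →31  S(S(S(S(S(S(S(mul(Z, mul(SZ, Z)))))))))
  →32  S^7(Z)

Answer: normal form = S^7(Z)  (in 32 steps)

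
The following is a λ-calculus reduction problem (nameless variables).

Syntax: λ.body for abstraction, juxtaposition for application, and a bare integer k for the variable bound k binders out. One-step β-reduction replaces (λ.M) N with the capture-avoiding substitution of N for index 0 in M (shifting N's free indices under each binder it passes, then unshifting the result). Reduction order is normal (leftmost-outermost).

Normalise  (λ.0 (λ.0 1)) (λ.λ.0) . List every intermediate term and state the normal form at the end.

  start: (λ.0 (λ.0 1)) (λ.λ.0)
  step 1: (λ.λ.0) (λ.0 (λ.λ.0))
  step 2: λ.0

Answer: normal form = λ.0  (in 2 steps)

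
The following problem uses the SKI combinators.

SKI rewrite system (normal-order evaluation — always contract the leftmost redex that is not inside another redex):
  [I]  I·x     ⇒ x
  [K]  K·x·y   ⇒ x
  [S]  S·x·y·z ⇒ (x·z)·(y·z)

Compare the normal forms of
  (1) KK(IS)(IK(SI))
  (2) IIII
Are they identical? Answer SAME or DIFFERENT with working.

Answer: DIFFERENT — A ⇓ K(K(SI)), B ⇓ I

Derivation:
Term A:
  start: KK(IS)(IK(SI))
  →1  K(IK(SI))
  →2  K(K(SI))

Term B:
  start: IIII
  →1  III
  →2  II
  →3  I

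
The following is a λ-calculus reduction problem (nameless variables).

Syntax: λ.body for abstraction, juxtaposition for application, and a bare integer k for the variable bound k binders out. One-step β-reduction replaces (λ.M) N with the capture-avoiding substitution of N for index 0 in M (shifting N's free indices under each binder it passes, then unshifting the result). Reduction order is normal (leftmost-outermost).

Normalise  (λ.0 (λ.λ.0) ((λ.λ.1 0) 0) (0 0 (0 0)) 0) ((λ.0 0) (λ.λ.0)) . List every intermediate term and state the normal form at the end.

Answer: normal form = λ.0  (in 20 steps)

Working:
  start: (λ.0 (λ.λ.0) ((λ.λ.1 0) 0) (0 0 (0 0)) 0) ((λ.0 0) (λ.λ.0))
  →1  (λ.0 0) (λ.λ.0) (λ.λ.0) ((λ.λ.1 0) ((λ.0 0) (λ.λ.0))) ((λ.0 0) (λ.λ.0) ((λ.0 0) (λ.λ.0)) ((λ.0 0) (λ.λ.0) ((λ.0 0) (λ.λ.0)))) ((λ.0 0) (λ.λ.0))
  →2  (λ.λ.0) (λ.λ.0) (λ.λ.0) ((λ.λ.1 0) ((λ.0 0) (λ.λ.0))) ((λ.0 0) (λ.λ.0) ((λ.0 0) (λ.λ.0)) ((λ.0 0) (λ.λ.0) ((λ.0 0) (λ.λ.0)))) ((λ.0 0) (λ.λ.0))
  →3  (λ.0) (λ.λ.0) ((λ.λ.1 0) ((λ.0 0) (λ.λ.0))) ((λ.0 0) (λ.λ.0) ((λ.0 0) (λ.λ.0)) ((λ.0 0) (λ.λ.0) ((λ.0 0) (λ.λ.0)))) ((λ.0 0) (λ.λ.0))
  →4  (λ.λ.0) ((λ.λ.1 0) ((λ.0 0) (λ.λ.0))) ((λ.0 0) (λ.λ.0) ((λ.0 0) (λ.λ.0)) ((λ.0 0) (λ.λ.0) ((λ.0 0) (λ.λ.0)))) ((λ.0 0) (λ.λ.0))
  →5  (λ.0) ((λ.0 0) (λ.λ.0) ((λ.0 0) (λ.λ.0)) ((λ.0 0) (λ.λ.0) ((λ.0 0) (λ.λ.0)))) ((λ.0 0) (λ.λ.0))
  →6  (λ.0 0) (λ.λ.0) ((λ.0 0) (λ.λ.0)) ((λ.0 0) (λ.λ.0) ((λ.0 0) (λ.λ.0))) ((λ.0 0) (λ.λ.0))
  →7  (λ.λ.0) (λ.λ.0) ((λ.0 0) (λ.λ.0)) ((λ.0 0) (λ.λ.0) ((λ.0 0) (λ.λ.0))) ((λ.0 0) (λ.λ.0))
  →8  (λ.0) ((λ.0 0) (λ.λ.0)) ((λ.0 0) (λ.λ.0) ((λ.0 0) (λ.λ.0))) ((λ.0 0) (λ.λ.0))
  →9  (λ.0 0) (λ.λ.0) ((λ.0 0) (λ.λ.0) ((λ.0 0) (λ.λ.0))) ((λ.0 0) (λ.λ.0))
  →10  (λ.λ.0) (λ.λ.0) ((λ.0 0) (λ.λ.0) ((λ.0 0) (λ.λ.0))) ((λ.0 0) (λ.λ.0))
  →11  (λ.0) ((λ.0 0) (λ.λ.0) ((λ.0 0) (λ.λ.0))) ((λ.0 0) (λ.λ.0))
  →12  (λ.0 0) (λ.λ.0) ((λ.0 0) (λ.λ.0)) ((λ.0 0) (λ.λ.0))
  →13  (λ.λ.0) (λ.λ.0) ((λ.0 0) (λ.λ.0)) ((λ.0 0) (λ.λ.0))
  →14  (λ.0) ((λ.0 0) (λ.λ.0)) ((λ.0 0) (λ.λ.0))
  →15  (λ.0 0) (λ.λ.0) ((λ.0 0) (λ.λ.0))
  →16  (λ.λ.0) (λ.λ.0) ((λ.0 0) (λ.λ.0))
  →17  (λ.0) ((λ.0 0) (λ.λ.0))
  →18  (λ.0 0) (λ.λ.0)
  →19  (λ.λ.0) (λ.λ.0)
  →20  λ.0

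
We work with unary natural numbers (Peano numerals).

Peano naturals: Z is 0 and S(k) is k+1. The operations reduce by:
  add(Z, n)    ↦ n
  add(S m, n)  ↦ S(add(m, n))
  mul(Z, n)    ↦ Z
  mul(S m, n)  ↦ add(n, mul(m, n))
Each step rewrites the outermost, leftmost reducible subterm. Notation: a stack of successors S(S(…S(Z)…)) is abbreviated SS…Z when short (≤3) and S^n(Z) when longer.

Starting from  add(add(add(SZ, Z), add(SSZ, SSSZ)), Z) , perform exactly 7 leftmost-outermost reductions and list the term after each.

  start: add(add(add(SZ, Z), add(SSZ, SSSZ)), Z)
  step 1: add(add(S(add(Z, Z)), add(SSZ, SSSZ)), Z)
  step 2: add(S(add(add(Z, Z), add(SSZ, SSSZ))), Z)
  step 3: S(add(add(add(Z, Z), add(SSZ, SSSZ)), Z))
  step 4: S(add(add(Z, add(SSZ, SSSZ)), Z))
  step 5: S(add(add(SSZ, SSSZ), Z))
  step 6: S(add(S(add(SZ, SSSZ)), Z))
  step 7: S(S(add(add(SZ, SSSZ), Z)))

Answer: after 7 steps: S(S(add(add(SZ, SSSZ), Z)))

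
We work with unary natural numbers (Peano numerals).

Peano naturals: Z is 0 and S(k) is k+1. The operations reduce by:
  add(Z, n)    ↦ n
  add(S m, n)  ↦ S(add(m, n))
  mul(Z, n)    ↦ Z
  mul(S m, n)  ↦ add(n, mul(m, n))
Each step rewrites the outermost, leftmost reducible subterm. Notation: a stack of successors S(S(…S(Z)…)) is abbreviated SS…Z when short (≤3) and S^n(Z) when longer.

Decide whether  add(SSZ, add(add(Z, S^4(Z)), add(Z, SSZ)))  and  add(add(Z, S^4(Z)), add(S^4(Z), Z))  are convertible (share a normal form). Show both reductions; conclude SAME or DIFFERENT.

Answer: SAME — A ⇓ S^8(Z), B ⇓ S^8(Z)

Working:
Term A:
  start: add(SSZ, add(add(Z, S^4(Z)), add(Z, SSZ)))
  step 1: S(add(SZ, add(add(Z, S^4(Z)), add(Z, SSZ))))
  step 2: S(S(add(Z, add(add(Z, S^4(Z)), add(Z, SSZ)))))
  step 3: S(S(add(add(Z, S^4(Z)), add(Z, SSZ))))
  step 4: S(S(add(S^4(Z), add(Z, SSZ))))
  step 5: S(S(S(add(SSSZ, add(Z, SSZ)))))
  step 6: S(S(S(S(add(SSZ, add(Z, SSZ))))))
  step 7: S(S(S(S(S(add(SZ, add(Z, SSZ)))))))
  step 8: S(S(S(S(S(S(add(Z, add(Z, SSZ))))))))
  step 9: S(S(S(S(S(S(add(Z, SSZ)))))))
  step 10: S^8(Z)

Term B:
  start: add(add(Z, S^4(Z)), add(S^4(Z), Z))
  step 1: add(S^4(Z), add(S^4(Z), Z))
  step 2: S(add(SSSZ, add(S^4(Z), Z)))
  step 3: S(S(add(SSZ, add(S^4(Z), Z))))
  step 4: S(S(S(add(SZ, add(S^4(Z), Z)))))
  step 5: S(S(S(S(add(Z, add(S^4(Z), Z))))))
  step 6: S(S(S(S(add(S^4(Z), Z)))))
  step 7: S(S(S(S(S(add(SSSZ, Z))))))
  step 8: S(S(S(S(S(S(add(SSZ, Z)))))))
  step 9: S(S(S(S(S(S(S(add(SZ, Z))))))))
  step 10: S(S(S(S(S(S(S(S(add(Z, Z)))))))))
  step 11: S^8(Z)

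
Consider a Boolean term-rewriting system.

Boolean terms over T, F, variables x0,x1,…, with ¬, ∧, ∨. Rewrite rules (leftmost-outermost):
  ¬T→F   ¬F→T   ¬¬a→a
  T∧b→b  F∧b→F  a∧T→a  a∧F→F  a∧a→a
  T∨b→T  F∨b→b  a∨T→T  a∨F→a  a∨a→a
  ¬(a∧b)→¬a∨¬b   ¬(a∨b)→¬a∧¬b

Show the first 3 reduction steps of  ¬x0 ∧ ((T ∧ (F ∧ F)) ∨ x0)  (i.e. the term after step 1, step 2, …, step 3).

Answer: after 3 steps: ¬x0 ∧ x0

Working:
  start: ¬x0 ∧ ((T ∧ (F ∧ F)) ∨ x0)
  →1  ¬x0 ∧ ((F ∧ F) ∨ x0)
  →2  ¬x0 ∧ (F ∨ x0)
  →3  ¬x0 ∧ x0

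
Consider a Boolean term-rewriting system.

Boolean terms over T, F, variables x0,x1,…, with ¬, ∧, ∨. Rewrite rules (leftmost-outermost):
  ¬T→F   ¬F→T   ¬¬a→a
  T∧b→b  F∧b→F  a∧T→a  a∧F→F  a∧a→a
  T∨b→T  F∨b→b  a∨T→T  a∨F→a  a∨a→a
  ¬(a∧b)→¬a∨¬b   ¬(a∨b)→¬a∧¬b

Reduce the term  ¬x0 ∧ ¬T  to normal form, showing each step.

  start: ¬x0 ∧ ¬T
  →1  ¬x0 ∧ F
  →2  F

Answer: normal form = F  (in 2 steps)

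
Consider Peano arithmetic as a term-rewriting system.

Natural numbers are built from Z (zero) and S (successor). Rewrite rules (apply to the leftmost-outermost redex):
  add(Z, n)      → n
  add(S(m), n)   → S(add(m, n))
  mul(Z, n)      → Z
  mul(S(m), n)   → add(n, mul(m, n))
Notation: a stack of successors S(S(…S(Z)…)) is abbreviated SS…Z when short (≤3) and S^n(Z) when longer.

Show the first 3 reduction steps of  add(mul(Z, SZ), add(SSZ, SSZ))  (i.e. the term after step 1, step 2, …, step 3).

  start: add(mul(Z, SZ), add(SSZ, SSZ))
  step 1: add(Z, add(SSZ, SSZ))
  step 2: add(SSZ, SSZ)
  step 3: S(add(SZ, SSZ))

Answer: after 3 steps: S(add(SZ, SSZ))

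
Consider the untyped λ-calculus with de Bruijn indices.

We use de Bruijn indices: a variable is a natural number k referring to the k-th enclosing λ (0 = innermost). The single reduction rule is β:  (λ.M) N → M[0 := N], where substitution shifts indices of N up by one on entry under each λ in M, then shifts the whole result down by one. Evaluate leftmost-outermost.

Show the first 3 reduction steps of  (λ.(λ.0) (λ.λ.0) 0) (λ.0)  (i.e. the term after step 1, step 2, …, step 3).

Answer: after 3 steps: λ.0

Derivation:
  start: (λ.(λ.0) (λ.λ.0) 0) (λ.0)
  →1  (λ.0) (λ.λ.0) (λ.0)
  →2  (λ.λ.0) (λ.0)
  →3  λ.0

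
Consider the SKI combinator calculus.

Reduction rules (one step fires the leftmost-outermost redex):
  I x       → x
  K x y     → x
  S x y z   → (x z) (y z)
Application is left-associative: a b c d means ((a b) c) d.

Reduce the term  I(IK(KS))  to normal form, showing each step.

Answer: normal form = K(KS)  (in 2 steps)

Working:
  start: I(IK(KS))
  →1  IK(KS)
  →2  K(KS)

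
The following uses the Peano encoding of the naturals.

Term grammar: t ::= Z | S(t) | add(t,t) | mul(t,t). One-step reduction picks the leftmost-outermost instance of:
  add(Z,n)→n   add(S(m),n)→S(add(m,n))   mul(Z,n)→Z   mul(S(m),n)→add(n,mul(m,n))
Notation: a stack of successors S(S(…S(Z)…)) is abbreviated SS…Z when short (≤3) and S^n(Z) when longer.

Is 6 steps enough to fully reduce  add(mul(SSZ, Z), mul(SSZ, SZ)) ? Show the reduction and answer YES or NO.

  start: add(mul(SSZ, Z), mul(SSZ, SZ))
  →1  add(add(Z, mul(SZ, Z)), mul(SSZ, SZ))
  →2  add(mul(SZ, Z), mul(SSZ, SZ))
  →3  add(add(Z, mul(Z, Z)), mul(SSZ, SZ))
  →4  add(mul(Z, Z), mul(SSZ, SZ))
  →5  add(Z, mul(SSZ, SZ))
  →6  mul(SSZ, SZ)

Answer: NO — after 6 steps the term is mul(SSZ, SZ), not yet normal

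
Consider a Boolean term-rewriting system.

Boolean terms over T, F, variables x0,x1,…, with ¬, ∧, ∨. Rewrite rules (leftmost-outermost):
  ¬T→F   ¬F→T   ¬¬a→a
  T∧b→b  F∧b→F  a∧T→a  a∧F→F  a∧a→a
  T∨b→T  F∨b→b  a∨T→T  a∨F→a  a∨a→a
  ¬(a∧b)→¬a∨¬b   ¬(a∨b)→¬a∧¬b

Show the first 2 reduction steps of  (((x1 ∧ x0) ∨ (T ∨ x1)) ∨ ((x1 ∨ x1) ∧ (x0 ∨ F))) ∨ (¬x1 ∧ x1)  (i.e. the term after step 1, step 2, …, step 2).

  start: (((x1 ∧ x0) ∨ (T ∨ x1)) ∨ ((x1 ∨ x1) ∧ (x0 ∨ F))) ∨ (¬x1 ∧ x1)
  [1] (((x1 ∧ x0) ∨ T) ∨ ((x1 ∨ x1) ∧ (x0 ∨ F))) ∨ (¬x1 ∧ x1)
  [2] (T ∨ ((x1 ∨ x1) ∧ (x0 ∨ F))) ∨ (¬x1 ∧ x1)

Answer: after 2 steps: (T ∨ ((x1 ∨ x1) ∧ (x0 ∨ F))) ∨ (¬x1 ∧ x1)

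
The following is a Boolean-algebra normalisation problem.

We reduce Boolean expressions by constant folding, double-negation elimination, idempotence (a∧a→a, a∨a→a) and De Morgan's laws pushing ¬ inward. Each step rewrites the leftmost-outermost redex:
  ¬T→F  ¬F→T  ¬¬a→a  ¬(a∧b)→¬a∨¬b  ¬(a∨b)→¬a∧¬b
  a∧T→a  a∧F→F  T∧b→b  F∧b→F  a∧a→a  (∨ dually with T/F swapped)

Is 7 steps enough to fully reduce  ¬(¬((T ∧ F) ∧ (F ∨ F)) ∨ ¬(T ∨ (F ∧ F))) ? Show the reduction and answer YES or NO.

  start: ¬(¬((T ∧ F) ∧ (F ∨ F)) ∨ ¬(T ∨ (F ∧ F)))
  [1] ¬¬((T ∧ F) ∧ (F ∨ F)) ∧ ¬¬(T ∨ (F ∧ F))
  [2] ((T ∧ F) ∧ (F ∨ F)) ∧ ¬¬(T ∨ (F ∧ F))
  [3] (F ∧ (F ∨ F)) ∧ ¬¬(T ∨ (F ∧ F))
  [4] F ∧ ¬¬(T ∨ (F ∧ F))
  [5] F

Answer: YES — reaches normal form F in 5 ≤ 7 steps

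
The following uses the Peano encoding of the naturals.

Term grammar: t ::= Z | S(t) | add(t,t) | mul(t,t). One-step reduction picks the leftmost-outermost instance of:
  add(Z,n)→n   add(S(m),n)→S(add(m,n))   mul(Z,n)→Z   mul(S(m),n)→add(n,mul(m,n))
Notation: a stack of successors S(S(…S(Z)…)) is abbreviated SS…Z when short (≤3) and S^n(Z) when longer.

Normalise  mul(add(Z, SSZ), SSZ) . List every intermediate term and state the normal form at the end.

Answer: normal form = S^4(Z)  (in 10 steps)

Derivation:
  start: mul(add(Z, SSZ), SSZ)
  step 1: mul(SSZ, SSZ)
  step 2: add(SSZ, mul(SZ, SSZ))
  step 3: S(add(SZ, mul(SZ, SSZ)))
  step 4: S(S(add(Z, mul(SZ, SSZ))))
  step 5: S(S(mul(SZ, SSZ)))
  step 6: S(S(add(SSZ, mul(Z, SSZ))))
  step 7: S(S(S(add(SZ, mul(Z, SSZ)))))
  step 8: S(S(S(S(add(Z, mul(Z, SSZ))))))
  step 9: S(S(S(S(mul(Z, SSZ)))))
  step 10: S^4(Z)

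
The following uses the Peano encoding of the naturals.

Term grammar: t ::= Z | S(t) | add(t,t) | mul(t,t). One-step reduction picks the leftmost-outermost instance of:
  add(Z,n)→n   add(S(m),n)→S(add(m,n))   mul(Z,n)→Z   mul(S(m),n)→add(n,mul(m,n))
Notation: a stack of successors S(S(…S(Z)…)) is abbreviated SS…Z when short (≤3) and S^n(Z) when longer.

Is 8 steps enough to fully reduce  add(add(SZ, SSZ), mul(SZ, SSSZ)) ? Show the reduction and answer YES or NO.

  start: add(add(SZ, SSZ), mul(SZ, SSSZ))
  [1] add(S(add(Z, SSZ)), mul(SZ, SSSZ))
  [2] S(add(add(Z, SSZ), mul(SZ, SSSZ)))
  [3] S(add(SSZ, mul(SZ, SSSZ)))
  [4] S(S(add(SZ, mul(SZ, SSSZ))))
  [5] S(S(S(add(Z, mul(SZ, SSSZ)))))
  [6] S(S(S(mul(SZ, SSSZ))))
  [7] S(S(S(add(SSSZ, mul(Z, SSSZ)))))
  [8] S(S(S(S(add(SSZ, mul(Z, SSSZ))))))

Answer: NO — after 8 steps the term is S(S(S(S(add(SSZ, mul(Z, SSSZ)))))), not yet normal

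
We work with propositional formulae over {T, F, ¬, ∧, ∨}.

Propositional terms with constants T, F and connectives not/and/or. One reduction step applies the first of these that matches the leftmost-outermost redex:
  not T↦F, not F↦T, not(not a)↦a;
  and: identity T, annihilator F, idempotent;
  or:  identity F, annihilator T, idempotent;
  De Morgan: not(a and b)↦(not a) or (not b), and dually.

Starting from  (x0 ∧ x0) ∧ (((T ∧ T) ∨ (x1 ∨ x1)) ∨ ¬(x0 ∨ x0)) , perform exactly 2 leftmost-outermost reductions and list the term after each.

Answer: after 2 steps: x0 ∧ ((T ∨ (x1 ∨ x1)) ∨ ¬(x0 ∨ x0))

Working:
  start: (x0 ∧ x0) ∧ (((T ∧ T) ∨ (x1 ∨ x1)) ∨ ¬(x0 ∨ x0))
  →1  x0 ∧ (((T ∧ T) ∨ (x1 ∨ x1)) ∨ ¬(x0 ∨ x0))
  →2  x0 ∧ ((T ∨ (x1 ∨ x1)) ∨ ¬(x0 ∨ x0))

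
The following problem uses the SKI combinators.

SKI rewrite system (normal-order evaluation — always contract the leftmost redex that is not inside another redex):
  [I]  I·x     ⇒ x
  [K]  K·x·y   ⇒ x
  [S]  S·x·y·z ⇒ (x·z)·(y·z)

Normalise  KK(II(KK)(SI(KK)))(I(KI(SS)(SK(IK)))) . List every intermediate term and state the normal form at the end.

  start: KK(II(KK)(SI(KK)))(I(KI(SS)(SK(IK))))
  [1] K(I(KI(SS)(SK(IK))))
  [2] K(KI(SS)(SK(IK)))
  [3] K(I(SK(IK)))
  [4] K(SK(IK))
  [5] K(SKK)

Answer: normal form = K(SKK)  (in 5 steps)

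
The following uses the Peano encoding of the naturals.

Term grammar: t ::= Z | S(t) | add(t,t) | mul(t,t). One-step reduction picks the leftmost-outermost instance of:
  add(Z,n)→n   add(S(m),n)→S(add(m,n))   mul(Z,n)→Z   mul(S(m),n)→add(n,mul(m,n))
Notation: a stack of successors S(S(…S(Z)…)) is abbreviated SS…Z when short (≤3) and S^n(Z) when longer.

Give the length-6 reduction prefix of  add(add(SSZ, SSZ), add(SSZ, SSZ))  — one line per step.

Answer: after 6 steps: S(S(S(add(SZ, add(SSZ, SSZ)))))

Derivation:
  start: add(add(SSZ, SSZ), add(SSZ, SSZ))
  →1  add(S(add(SZ, SSZ)), add(SSZ, SSZ))
  →2  S(add(add(SZ, SSZ), add(SSZ, SSZ)))
  →3  S(add(S(add(Z, SSZ)), add(SSZ, SSZ)))
  →4  S(S(add(add(Z, SSZ), add(SSZ, SSZ))))
  →5  S(S(add(SSZ, add(SSZ, SSZ))))
  →6  S(S(S(add(SZ, add(SSZ, SSZ)))))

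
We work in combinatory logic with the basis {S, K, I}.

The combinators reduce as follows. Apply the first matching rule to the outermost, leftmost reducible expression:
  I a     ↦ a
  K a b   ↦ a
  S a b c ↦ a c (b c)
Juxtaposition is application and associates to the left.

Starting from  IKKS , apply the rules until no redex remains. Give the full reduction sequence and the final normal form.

  start: IKKS
  [1] KKS
  [2] K

Answer: normal form = K  (in 2 steps)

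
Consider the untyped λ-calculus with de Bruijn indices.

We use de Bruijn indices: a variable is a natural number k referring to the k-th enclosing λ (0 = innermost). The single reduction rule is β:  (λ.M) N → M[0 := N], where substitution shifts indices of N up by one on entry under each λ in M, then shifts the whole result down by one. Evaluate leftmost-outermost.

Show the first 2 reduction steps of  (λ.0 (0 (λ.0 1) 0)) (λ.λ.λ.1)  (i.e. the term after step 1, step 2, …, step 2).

  start: (λ.0 (0 (λ.0 1) 0)) (λ.λ.λ.1)
  →1  (λ.λ.λ.1) ((λ.λ.λ.1) (λ.0 (λ.λ.λ.1)) (λ.λ.λ.1))
  →2  λ.λ.1

Answer: after 2 steps: λ.λ.1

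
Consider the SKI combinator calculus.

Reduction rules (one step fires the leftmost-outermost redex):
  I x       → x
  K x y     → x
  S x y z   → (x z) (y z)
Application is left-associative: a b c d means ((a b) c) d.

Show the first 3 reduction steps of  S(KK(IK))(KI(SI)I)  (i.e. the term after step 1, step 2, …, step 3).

Answer: after 3 steps: SKI

Working:
  start: S(KK(IK))(KI(SI)I)
  [1] SK(KI(SI)I)
  [2] SK(II)
  [3] SKI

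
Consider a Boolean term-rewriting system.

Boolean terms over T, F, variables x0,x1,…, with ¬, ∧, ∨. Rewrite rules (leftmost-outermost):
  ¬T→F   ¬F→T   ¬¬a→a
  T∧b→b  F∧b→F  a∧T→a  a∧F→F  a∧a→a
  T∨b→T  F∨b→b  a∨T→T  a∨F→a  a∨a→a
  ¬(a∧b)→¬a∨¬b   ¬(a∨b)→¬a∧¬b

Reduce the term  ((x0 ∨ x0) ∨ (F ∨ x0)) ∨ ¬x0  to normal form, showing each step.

Answer: normal form = x0 ∨ ¬x0  (in 3 steps)

Reduction:
  start: ((x0 ∨ x0) ∨ (F ∨ x0)) ∨ ¬x0
  →1  (x0 ∨ (F ∨ x0)) ∨ ¬x0
  →2  (x0 ∨ x0) ∨ ¬x0
  →3  x0 ∨ ¬x0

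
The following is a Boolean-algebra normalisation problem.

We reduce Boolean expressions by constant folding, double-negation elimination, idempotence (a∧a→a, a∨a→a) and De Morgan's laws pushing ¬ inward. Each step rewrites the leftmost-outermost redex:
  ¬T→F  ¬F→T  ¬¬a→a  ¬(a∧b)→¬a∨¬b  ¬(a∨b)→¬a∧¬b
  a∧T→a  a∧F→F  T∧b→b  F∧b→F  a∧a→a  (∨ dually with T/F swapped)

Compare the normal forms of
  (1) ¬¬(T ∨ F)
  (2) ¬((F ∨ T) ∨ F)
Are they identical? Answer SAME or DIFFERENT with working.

Term A:
  start: ¬¬(T ∨ F)
  step 1: T ∨ F
  step 2: T

Term B:
  start: ¬((F ∨ T) ∨ F)
  step 1: ¬(F ∨ T) ∧ ¬F
  step 2: (¬F ∧ ¬T) ∧ ¬F
  step 3: (T ∧ ¬T) ∧ ¬F
  step 4: ¬T ∧ ¬F
  step 5: F ∧ ¬F
  step 6: F

Answer: DIFFERENT — A ⇓ T, B ⇓ F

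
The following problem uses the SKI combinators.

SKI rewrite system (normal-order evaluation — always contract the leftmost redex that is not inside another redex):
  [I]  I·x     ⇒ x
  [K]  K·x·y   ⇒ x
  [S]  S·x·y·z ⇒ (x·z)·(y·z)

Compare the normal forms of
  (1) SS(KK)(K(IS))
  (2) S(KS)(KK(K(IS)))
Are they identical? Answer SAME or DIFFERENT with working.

Answer: SAME — A ⇓ S(KS)K, B ⇓ S(KS)K

Derivation:
Term A:
  start: SS(KK)(K(IS))
  →1  S(K(IS))(KK(K(IS)))
  →2  S(KS)(KK(K(IS)))
  →3  S(KS)K

Term B:
  start: S(KS)(KK(K(IS)))
  →1  S(KS)K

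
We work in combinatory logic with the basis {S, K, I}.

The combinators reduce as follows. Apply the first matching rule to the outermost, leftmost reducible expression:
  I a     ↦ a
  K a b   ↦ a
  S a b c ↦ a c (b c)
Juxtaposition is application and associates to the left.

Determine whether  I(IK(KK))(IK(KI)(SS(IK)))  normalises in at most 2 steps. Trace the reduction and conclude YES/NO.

  start: I(IK(KK))(IK(KI)(SS(IK)))
  step 1: IK(KK)(IK(KI)(SS(IK)))
  step 2: K(KK)(IK(KI)(SS(IK)))

Answer: NO — after 2 steps the term is K(KK)(IK(KI)(SS(IK))), not yet normal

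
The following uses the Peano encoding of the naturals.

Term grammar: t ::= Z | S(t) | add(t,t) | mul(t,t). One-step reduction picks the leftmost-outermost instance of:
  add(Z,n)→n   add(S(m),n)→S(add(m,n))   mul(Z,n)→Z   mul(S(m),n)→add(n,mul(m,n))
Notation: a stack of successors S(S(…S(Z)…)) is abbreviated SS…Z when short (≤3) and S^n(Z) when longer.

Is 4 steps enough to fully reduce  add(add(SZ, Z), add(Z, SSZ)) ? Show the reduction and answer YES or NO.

Answer: NO — after 4 steps the term is S(add(Z, SSZ)), not yet normal

Reduction:
  start: add(add(SZ, Z), add(Z, SSZ))
  [1] add(S(add(Z, Z)), add(Z, SSZ))
  [2] S(add(add(Z, Z), add(Z, SSZ)))
  [3] S(add(Z, add(Z, SSZ)))
  [4] S(add(Z, SSZ))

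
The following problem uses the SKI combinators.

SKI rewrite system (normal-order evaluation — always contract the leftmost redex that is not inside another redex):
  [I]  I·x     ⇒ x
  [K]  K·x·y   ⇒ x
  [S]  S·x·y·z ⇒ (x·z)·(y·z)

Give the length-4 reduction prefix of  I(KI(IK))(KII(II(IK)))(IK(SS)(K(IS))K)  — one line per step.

Answer: after 4 steps: I(II(IK))(IK(SS)(K(IS))K)

Working:
  start: I(KI(IK))(KII(II(IK)))(IK(SS)(K(IS))K)
  [1] KI(IK)(KII(II(IK)))(IK(SS)(K(IS))K)
  [2] I(KII(II(IK)))(IK(SS)(K(IS))K)
  [3] KII(II(IK))(IK(SS)(K(IS))K)
  [4] I(II(IK))(IK(SS)(K(IS))K)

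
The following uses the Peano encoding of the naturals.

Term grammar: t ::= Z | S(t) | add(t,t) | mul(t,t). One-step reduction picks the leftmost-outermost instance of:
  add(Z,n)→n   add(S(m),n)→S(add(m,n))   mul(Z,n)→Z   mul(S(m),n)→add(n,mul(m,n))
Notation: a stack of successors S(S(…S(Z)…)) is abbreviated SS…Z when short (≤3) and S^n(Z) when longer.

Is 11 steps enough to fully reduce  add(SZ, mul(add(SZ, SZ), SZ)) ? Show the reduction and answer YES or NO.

  start: add(SZ, mul(add(SZ, SZ), SZ))
  [1] S(add(Z, mul(add(SZ, SZ), SZ)))
  [2] S(mul(add(SZ, SZ), SZ))
  [3] S(mul(S(add(Z, SZ)), SZ))
  [4] S(add(SZ, mul(add(Z, SZ), SZ)))
  [5] S(S(add(Z, mul(add(Z, SZ), SZ))))
  [6] S(S(mul(add(Z, SZ), SZ)))
  [7] S(S(mul(SZ, SZ)))
  [8] S(S(add(SZ, mul(Z, SZ))))
  [9] S(S(S(add(Z, mul(Z, SZ)))))
  [10] S(S(S(mul(Z, SZ))))
  [11] SSSZ

Answer: YES — reaches normal form SSSZ in 11 ≤ 11 steps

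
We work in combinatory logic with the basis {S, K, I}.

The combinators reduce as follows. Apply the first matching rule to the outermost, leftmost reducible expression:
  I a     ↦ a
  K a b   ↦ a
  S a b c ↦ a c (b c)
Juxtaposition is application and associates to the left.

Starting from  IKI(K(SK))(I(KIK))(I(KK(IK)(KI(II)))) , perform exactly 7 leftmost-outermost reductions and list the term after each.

Answer: after 7 steps: KK(IK)(KI(II))

Reduction:
  start: IKI(K(SK))(I(KIK))(I(KK(IK)(KI(II))))
  →1  KI(K(SK))(I(KIK))(I(KK(IK)(KI(II))))
  →2  I(I(KIK))(I(KK(IK)(KI(II))))
  →3  I(KIK)(I(KK(IK)(KI(II))))
  →4  KIK(I(KK(IK)(KI(II))))
  →5  I(I(KK(IK)(KI(II))))
  →6  I(KK(IK)(KI(II)))
  →7  KK(IK)(KI(II))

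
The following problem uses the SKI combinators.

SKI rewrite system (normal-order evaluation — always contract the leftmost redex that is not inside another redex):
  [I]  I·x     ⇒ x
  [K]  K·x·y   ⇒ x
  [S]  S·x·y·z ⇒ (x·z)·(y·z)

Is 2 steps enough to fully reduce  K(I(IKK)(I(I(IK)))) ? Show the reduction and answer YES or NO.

  start: K(I(IKK)(I(I(IK))))
  [1] K(IKK(I(I(IK))))
  [2] K(KK(I(I(IK))))

Answer: NO — after 2 steps the term is K(KK(I(I(IK)))), not yet normal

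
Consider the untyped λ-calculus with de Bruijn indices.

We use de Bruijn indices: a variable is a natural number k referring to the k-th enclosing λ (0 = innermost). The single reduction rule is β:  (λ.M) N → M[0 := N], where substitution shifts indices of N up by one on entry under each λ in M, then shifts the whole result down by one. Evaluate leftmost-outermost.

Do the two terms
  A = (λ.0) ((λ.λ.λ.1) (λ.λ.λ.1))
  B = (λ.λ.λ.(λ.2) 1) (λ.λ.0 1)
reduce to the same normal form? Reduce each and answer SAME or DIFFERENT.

Term A:
  start: (λ.0) ((λ.λ.λ.1) (λ.λ.λ.1))
  →1  (λ.λ.λ.1) (λ.λ.λ.1)
  →2  λ.λ.1

Term B:
  start: (λ.λ.λ.(λ.2) 1) (λ.λ.0 1)
  →1  λ.λ.(λ.2) 1
  →2  λ.λ.1

Answer: SAME — A ⇓ λ.λ.1, B ⇓ λ.λ.1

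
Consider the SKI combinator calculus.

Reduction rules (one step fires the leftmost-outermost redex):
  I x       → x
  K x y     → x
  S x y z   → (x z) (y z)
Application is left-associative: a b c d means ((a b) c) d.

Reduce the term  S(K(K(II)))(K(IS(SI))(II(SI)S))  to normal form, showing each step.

  start: S(K(K(II)))(K(IS(SI))(II(SI)S))
  step 1: S(K(KI))(K(IS(SI))(II(SI)S))
  step 2: S(K(KI))(IS(SI))
  step 3: S(K(KI))(S(SI))

Answer: normal form = S(K(KI))(S(SI))  (in 3 steps)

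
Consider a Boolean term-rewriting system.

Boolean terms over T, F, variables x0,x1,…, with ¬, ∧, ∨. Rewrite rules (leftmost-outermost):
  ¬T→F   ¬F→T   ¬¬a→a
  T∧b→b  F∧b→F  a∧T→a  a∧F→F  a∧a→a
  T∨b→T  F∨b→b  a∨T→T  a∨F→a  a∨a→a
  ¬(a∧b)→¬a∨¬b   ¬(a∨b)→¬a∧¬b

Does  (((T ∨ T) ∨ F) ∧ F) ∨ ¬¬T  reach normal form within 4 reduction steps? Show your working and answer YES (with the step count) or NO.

Answer: YES — reaches normal form T in 3 ≤ 4 steps

Reduction:
  start: (((T ∨ T) ∨ F) ∧ F) ∨ ¬¬T
  step 1: F ∨ ¬¬T
  step 2: ¬¬T
  step 3: T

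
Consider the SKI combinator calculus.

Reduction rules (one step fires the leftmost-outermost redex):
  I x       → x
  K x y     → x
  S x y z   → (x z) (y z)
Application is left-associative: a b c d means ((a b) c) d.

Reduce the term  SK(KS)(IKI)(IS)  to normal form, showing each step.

  start: SK(KS)(IKI)(IS)
  [1] K(IKI)(KS(IKI))(IS)
  [2] IKI(IS)
  [3] KI(IS)
  [4] I

Answer: normal form = I  (in 4 steps)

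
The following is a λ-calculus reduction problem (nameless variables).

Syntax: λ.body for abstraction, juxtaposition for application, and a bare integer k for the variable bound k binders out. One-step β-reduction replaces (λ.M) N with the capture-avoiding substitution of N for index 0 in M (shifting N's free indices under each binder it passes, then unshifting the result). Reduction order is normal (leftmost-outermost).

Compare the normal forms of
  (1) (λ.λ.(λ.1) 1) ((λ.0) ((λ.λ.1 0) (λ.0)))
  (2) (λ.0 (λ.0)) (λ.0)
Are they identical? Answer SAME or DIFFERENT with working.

Term A:
  start: (λ.λ.(λ.1) 1) ((λ.0) ((λ.λ.1 0) (λ.0)))
  →1  λ.(λ.1) ((λ.0) ((λ.λ.1 0) (λ.0)))
  →2  λ.0

Term B:
  start: (λ.0 (λ.0)) (λ.0)
  →1  (λ.0) (λ.0)
  →2  λ.0

Answer: SAME — A ⇓ λ.0, B ⇓ λ.0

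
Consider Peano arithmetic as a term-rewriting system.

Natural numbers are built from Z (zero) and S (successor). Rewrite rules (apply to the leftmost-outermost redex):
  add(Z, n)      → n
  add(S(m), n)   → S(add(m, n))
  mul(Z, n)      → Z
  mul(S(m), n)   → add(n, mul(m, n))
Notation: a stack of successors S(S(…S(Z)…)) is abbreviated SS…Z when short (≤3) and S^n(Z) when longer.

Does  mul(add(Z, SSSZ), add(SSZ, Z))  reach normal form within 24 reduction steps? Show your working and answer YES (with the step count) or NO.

Answer: YES — reaches normal form S^6(Z) in 23 ≤ 24 steps

Derivation:
  start: mul(add(Z, SSSZ), add(SSZ, Z))
  →1  mul(SSSZ, add(SSZ, Z))
  →2  add(add(SSZ, Z), mul(SSZ, add(SSZ, Z)))
  →3  add(S(add(SZ, Z)), mul(SSZ, add(SSZ, Z)))
  →4  S(add(add(SZ, Z), mul(SSZ, add(SSZ, Z))))
  →5  S(add(S(add(Z, Z)), mul(SSZ, add(SSZ, Z))))
  →6  S(S(add(add(Z, Z), mul(SSZ, add(SSZ, Z)))))
  →7  S(S(add(Z, mul(SSZ, add(SSZ, Z)))))
  →8  S(S(mul(SSZ, add(SSZ, Z))))
  →9  S(S(add(add(SSZ, Z), mul(SZ, add(SSZ, Z)))))
  →10  S(S(add(S(add(SZ, Z)), mul(SZ, add(SSZ, Z)))))
  →11  S(S(S(add(add(SZ, Z), mul(SZ, add(SSZ, Z))))))
  →12  S(S(S(add(S(add(Z, Z)), mul(SZ, add(SSZ, Z))))))
  →13  S(S(S(S(add(add(Z, Z), mul(SZ, add(SSZ, Z)))))))
  →14  S(S(S(S(add(Z, mul(SZ, add(SSZ, Z)))))))
  →15  S(S(S(S(mul(SZ, add(SSZ, Z))))))
  →16  S(S(S(S(add(add(SSZ, Z), mul(Z, add(SSZ, Z)))))))
  →17  S(S(S(S(add(S(add(SZ, Z)), mul(Z, add(SSZ, Z)))))))
  →18  S(S(S(S(S(add(add(SZ, Z), mul(Z, add(SSZ, Z))))))))
  →19  S(S(S(S(S(add(S(add(Z, Z)), mul(Z, add(SSZ, Z))))))))
  →20  S(S(S(S(S(S(add(add(Z, Z), mul(Z, add(SSZ, Z)))))))))
  →21  S(S(S(S(S(S(add(Z, mul(Z, add(SSZ, Z)))))))))
  →22  S(S(S(S(S(S(mul(Z, add(SSZ, Z))))))))
  →23  S^6(Z)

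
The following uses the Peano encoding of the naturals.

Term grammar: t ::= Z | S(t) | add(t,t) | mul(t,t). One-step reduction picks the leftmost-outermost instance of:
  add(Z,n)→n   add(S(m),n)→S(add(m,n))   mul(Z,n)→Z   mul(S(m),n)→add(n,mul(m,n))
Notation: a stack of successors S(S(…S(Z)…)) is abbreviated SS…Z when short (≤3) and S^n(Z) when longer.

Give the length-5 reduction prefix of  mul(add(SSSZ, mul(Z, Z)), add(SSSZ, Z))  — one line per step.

  start: mul(add(SSSZ, mul(Z, Z)), add(SSSZ, Z))
  →1  mul(S(add(SSZ, mul(Z, Z))), add(SSSZ, Z))
  →2  add(add(SSSZ, Z), mul(add(SSZ, mul(Z, Z)), add(SSSZ, Z)))
  →3  add(S(add(SSZ, Z)), mul(add(SSZ, mul(Z, Z)), add(SSSZ, Z)))
  →4  S(add(add(SSZ, Z), mul(add(SSZ, mul(Z, Z)), add(SSSZ, Z))))
  →5  S(add(S(add(SZ, Z)), mul(add(SSZ, mul(Z, Z)), add(SSSZ, Z))))

Answer: after 5 steps: S(add(S(add(SZ, Z)), mul(add(SSZ, mul(Z, Z)), add(SSSZ, Z))))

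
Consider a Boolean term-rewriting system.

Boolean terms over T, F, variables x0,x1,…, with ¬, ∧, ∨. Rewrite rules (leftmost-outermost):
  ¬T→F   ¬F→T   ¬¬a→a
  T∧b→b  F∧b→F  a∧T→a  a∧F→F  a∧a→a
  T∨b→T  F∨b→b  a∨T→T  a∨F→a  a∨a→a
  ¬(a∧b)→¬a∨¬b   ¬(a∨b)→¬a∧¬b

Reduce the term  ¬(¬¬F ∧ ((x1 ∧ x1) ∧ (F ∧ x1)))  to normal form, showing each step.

  start: ¬(¬¬F ∧ ((x1 ∧ x1) ∧ (F ∧ x1)))
  step 1: ¬¬¬F ∨ ¬((x1 ∧ x1) ∧ (F ∧ x1))
  step 2: ¬F ∨ ¬((x1 ∧ x1) ∧ (F ∧ x1))
  step 3: T ∨ ¬((x1 ∧ x1) ∧ (F ∧ x1))
  step 4: T

Answer: normal form = T  (in 4 steps)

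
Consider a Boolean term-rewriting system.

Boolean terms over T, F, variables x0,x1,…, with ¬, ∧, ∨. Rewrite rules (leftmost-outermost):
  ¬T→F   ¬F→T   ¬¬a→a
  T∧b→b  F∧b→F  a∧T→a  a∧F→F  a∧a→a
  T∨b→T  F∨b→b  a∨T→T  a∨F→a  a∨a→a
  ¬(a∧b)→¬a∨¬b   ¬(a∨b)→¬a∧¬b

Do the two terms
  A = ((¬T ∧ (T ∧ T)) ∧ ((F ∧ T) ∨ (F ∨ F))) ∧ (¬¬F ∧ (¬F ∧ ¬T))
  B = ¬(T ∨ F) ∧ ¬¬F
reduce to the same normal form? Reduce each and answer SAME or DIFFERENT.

Answer: SAME — A ⇓ F, B ⇓ F

Reduction:
Term A:
  start: ((¬T ∧ (T ∧ T)) ∧ ((F ∧ T) ∨ (F ∨ F))) ∧ (¬¬F ∧ (¬F ∧ ¬T))
  [1] ((F ∧ (T ∧ T)) ∧ ((F ∧ T) ∨ (F ∨ F))) ∧ (¬¬F ∧ (¬F ∧ ¬T))
  [2] (F ∧ ((F ∧ T) ∨ (F ∨ F))) ∧ (¬¬F ∧ (¬F ∧ ¬T))
  [3] F ∧ (¬¬F ∧ (¬F ∧ ¬T))
  [4] F

Term B:
  start: ¬(T ∨ F) ∧ ¬¬F
  [1] (¬T ∧ ¬F) ∧ ¬¬F
  [2] (F ∧ ¬F) ∧ ¬¬F
  [3] F ∧ ¬¬F
  [4] F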